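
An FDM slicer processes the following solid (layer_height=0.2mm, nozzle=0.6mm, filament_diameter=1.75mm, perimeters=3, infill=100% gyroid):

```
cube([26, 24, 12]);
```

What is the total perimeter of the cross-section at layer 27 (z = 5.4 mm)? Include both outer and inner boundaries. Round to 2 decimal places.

At z = 5.4 mm: the cube (footprint 26×24) is included at this height (perimeter 100.00 mm). Overall, the cross-section is a single solid region. Total boundary length (outer) = 100.00 mm.

100.00 mm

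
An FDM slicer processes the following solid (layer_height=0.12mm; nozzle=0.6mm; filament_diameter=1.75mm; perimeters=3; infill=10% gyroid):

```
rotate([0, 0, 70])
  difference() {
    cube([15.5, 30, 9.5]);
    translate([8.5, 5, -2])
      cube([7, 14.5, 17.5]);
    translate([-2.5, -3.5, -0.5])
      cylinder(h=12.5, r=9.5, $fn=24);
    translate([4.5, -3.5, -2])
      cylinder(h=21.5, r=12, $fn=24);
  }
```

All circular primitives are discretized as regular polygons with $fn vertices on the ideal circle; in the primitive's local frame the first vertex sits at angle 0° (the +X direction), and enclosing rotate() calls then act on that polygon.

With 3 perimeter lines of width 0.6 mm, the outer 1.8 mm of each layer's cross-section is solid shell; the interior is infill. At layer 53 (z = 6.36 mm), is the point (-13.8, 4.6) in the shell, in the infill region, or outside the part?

outside

At z = 6.36 mm: the cube is present — its section is the full 15.5×30 rectangle; the 7×14.5 cube at (8.5, 5) contributes its full rectangle; the r=9.5 cylinder at (-2.5, -3.5) contributes a regular 24-gon of circumradius 9.5; the cylinder at (4.5, -3.5): section is a regular 24-gon, circumradius r=12; Taking the first minus the rest: starting from the 15.5×30 cube, the 7×14.5 cube at (8.5, 5) lies inside it touching the edge (removes its full 101.50 mm²); the r=9.5 cylinder at (-2.5, -3.5) partially overlaps it — only the 23.20 mm² overlap (of its 280.30 mm²) is removed, clipping the outline; the r=12 cylinder at (4.5, -3.5) partially overlaps it — only the 76.92 mm² overlap (of its 447.24 mm²) is removed, clipping the outline — 2 connected regions; (whole slice rotated 70° about Z — lengths, areas and connectivity unchanged). Overall, the cross-section has 2 separate islands. Undo the 70° rotation: the query point maps to (-0.397, 14.541) in the un-rotated model frame. The nearest boundary edge runs (0.00, 7.51)→(0.00, 30.00); distance from the point to it = 0.40 mm. The point is not inside any of the regions above, so it lies outside the cross-section (0.40 mm from the nearest boundary).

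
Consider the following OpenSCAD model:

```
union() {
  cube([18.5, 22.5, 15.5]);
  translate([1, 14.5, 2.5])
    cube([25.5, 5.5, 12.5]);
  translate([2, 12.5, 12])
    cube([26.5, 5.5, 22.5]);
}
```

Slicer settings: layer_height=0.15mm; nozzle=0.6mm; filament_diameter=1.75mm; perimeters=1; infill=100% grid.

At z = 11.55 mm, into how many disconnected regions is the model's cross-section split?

1

At z = 11.55 mm: the cube (footprint 18.5×22.5) is included at this height; the cube at (1, 14.5) is present — its section is the full 25.5×5.5 rectangle; the cube at (2, 12.5) is absent (z outside [12, 34.5]); Merging all regions: the regions partially overlap (shared area 96.25 mm²), so overlapping operands fuse into one piece — 1 connected region. The result has 1 disconnected region.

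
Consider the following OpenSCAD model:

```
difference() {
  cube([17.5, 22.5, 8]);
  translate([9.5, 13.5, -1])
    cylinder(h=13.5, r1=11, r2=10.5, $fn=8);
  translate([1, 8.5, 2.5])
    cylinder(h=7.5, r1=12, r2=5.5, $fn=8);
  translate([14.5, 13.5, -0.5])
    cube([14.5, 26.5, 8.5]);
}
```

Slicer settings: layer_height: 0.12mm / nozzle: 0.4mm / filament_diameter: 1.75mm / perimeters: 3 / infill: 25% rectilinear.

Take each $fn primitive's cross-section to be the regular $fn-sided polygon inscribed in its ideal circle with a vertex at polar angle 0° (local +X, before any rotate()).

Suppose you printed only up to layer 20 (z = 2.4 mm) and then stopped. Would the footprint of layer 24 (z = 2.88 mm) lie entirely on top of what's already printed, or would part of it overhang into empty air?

entirely on top

Compare the two slices. At z = 2.4: the cube is present — its section is the full 17.5×22.5 rectangle (area 393.75 mm²); the cone at (9.5, 13.5) (r1=11→r2=10.5) has section circumradius 10.874 here — a regular 8-gon (area = (8/2)·10.874²·sin(360°/8) = 334.45 mm²); the cone at (1, 8.5) does not reach this height (z outside [2.5, 10]); the cube at (14.5, 13.5) (footprint 14.5×26.5) is included at this height (area 384.25 mm²); Subtracting the remaining from the first: starting from the 17.5×22.5 cube (393.75 mm²), the cone at (9.5, 13.5) partially overlaps it — only the 301.47 mm² overlap (of its 334.45 mm²) is removed, clipping the outline; the 14.5×26.5 cube at (14.5, 13.5) partially overlaps it — only the 2.55 mm² overlap (of its 384.25 mm²) is removed, clipping the outline — area = 89.73 mm². At z = 2.88: the cube is present — its section is the full 17.5×22.5 rectangle (area 393.75 mm²); the cone at (9.5, 13.5) contributes a regular 8-gon of circumradius 10.856 (interpolated between r1=11 and r2=10.5 at t=0.287) (area = (8/2)·10.856²·sin(360°/8) = 333.36 mm²); the cone at (1, 8.5): at t=0.051 of its height the radius interpolates to r₁+(r₂−r₁)t = 11.671, giving a regular 8-gon of that circumradius (area = (8/2)·11.671²·sin(360°/8) = 385.24 mm²); the cube at (14.5, 13.5) is present — its section is the full 14.5×26.5 rectangle (area 384.25 mm²); Subtracting the remaining from the first: starting from the 17.5×22.5 cube (393.75 mm²), the cone at (9.5, 13.5) partially overlaps it — only the 300.90 mm² overlap (of its 333.36 mm²) is removed, clipping the outline; the cone at (1, 8.5) partially overlaps it — only the 49.88 mm² overlap (of its 385.24 mm²) is removed, clipping the outline; the 14.5×26.5 cube at (14.5, 13.5) partially overlaps it — only the 2.61 mm² overlap (of its 384.25 mm²) is removed, clipping the outline — area = 40.35 mm². Checking containment: the cross-section at z = 2.88 is a subset of the cross-section at z = 2.4.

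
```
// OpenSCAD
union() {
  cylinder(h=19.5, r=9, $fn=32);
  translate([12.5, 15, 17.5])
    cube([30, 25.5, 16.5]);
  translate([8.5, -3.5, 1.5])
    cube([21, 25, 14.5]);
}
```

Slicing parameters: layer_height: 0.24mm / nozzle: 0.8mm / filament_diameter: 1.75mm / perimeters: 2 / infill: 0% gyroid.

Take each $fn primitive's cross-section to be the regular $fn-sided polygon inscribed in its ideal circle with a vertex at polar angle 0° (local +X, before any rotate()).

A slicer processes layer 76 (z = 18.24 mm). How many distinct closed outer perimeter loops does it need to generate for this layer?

At z = 18.24 mm: the r=9 cylinder contributes a regular 32-gon of circumradius 9; the 30×25.5 cube at (12.5, 15) contributes its full rectangle; the cube at (8.5, -3.5) is not intersected at this z (z outside [1.5, 16]); Merging all regions: the 2 present regions are separate (no shared area or edge), so areas and boundary lengths simply add and each stays a separate island — 2 connected regions. The result has 2 disconnected regions.

2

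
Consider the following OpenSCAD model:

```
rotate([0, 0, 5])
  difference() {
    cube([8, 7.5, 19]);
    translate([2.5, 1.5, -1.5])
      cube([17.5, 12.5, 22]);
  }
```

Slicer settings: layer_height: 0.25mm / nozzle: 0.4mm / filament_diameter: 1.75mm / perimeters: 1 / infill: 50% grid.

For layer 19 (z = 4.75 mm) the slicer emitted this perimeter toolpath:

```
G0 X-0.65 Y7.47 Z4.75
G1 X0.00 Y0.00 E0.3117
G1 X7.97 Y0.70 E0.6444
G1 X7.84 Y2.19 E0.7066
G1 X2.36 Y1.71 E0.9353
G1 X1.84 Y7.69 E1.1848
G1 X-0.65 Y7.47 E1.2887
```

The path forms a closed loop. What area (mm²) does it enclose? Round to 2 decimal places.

Apply the shoelace formula to the sequence of (X, Y) vertices; enclosed area = 26.97 mm².

26.97 mm²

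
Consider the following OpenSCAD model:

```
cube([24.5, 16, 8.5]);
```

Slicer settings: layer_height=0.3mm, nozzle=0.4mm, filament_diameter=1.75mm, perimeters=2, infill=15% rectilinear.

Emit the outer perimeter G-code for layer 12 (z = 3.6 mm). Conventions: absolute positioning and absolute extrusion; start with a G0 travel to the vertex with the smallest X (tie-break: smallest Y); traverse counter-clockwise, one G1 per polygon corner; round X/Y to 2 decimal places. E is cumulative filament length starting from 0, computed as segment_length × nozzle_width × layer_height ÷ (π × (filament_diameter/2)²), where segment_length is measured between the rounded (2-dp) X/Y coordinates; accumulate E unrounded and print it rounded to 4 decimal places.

G0 X0.00 Y0.00 Z3.60
G1 X24.50 Y0.00 E1.2223
G1 X24.50 Y16.00 E2.0206
G1 X0.00 Y16.00 E3.2429
G1 X0.00 Y0.00 E4.0411

At z = 3.6 mm: the cube is present — its section is the full 24.5×16 rectangle. The outline is a single polygon with 4 vertices. Extrusion per mm of travel: 0.4 × 0.3 / (π × 0.875²) = 0.049890. Accumulating E over each segment gives final E = 4.0411.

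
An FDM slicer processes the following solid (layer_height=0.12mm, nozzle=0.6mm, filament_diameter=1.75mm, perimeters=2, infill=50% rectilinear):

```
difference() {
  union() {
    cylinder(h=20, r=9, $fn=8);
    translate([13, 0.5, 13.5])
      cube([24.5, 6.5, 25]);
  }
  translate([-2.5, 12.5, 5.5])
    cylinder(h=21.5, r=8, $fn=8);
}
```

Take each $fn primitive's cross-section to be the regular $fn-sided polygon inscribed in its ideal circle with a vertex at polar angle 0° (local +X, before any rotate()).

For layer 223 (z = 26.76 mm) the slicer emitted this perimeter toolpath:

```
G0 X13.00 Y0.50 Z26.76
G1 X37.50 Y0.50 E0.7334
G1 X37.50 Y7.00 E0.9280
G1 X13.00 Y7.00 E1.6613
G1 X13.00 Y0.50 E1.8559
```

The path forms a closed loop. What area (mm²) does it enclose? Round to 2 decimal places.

159.25 mm²

Apply the shoelace formula to the sequence of (X, Y) vertices; enclosed area = 159.25 mm².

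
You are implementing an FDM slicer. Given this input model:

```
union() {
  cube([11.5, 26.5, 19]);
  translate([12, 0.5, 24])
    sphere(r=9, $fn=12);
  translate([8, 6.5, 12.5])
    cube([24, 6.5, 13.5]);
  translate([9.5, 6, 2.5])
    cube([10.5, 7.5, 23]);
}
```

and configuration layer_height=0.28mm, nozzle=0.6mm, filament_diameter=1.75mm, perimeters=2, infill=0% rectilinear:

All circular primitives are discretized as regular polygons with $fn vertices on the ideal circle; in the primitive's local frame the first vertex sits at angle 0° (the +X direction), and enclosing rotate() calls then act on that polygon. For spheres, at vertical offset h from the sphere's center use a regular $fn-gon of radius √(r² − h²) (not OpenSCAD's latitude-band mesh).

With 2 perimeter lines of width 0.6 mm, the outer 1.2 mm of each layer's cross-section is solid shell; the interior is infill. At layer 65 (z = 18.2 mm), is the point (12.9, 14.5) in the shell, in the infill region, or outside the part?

At z = 18.2 mm: the cube (footprint 11.5×26.5) is included at this height; the r=9 sphere at (12, 0.5) slices to a regular 12-gon of circumradius 6.882 (√(r²−h²) with h=5.8 from center); the cube at (8, 6.5) (footprint 24×6.5) is included at this height; the cube at (9.5, 6) is present — its section is the full 10.5×7.5 rectangle; Taking the union: the regions partially overlap (shared area 132.20 mm²), so overlapping operands fuse into one piece — 1 connected region. Overall, the cross-section is a single solid region. The nearest boundary edge runs (11.50, 13.50)→(20.00, 13.50); distance from the point to it = 1.00 mm. The point is not inside any of the regions above, so it lies outside the cross-section (1.00 mm from the nearest boundary).

outside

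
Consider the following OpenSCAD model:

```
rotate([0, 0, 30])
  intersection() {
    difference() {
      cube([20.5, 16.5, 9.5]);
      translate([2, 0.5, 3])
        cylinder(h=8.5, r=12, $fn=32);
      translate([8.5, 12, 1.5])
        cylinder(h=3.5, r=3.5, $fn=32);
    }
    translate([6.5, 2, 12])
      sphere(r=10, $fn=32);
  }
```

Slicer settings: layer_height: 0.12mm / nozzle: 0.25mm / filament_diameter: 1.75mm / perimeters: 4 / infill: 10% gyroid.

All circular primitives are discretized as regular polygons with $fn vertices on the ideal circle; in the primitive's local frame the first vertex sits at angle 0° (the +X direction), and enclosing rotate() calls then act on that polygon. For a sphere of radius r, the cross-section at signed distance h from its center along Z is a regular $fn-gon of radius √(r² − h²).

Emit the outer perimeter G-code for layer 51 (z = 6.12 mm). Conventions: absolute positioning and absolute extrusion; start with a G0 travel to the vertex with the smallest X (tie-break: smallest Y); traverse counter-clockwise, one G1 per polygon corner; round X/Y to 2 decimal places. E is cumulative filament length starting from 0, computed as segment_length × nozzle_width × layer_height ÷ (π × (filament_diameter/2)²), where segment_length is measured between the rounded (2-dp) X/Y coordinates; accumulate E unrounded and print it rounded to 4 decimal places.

G0 X4.53 Y13.03 Z6.12
G1 X4.59 Y13.02 E0.0008
G1 X6.79 Y12.20 E0.0300
G1 X8.79 Y10.95 E0.0595
G1 X10.50 Y9.35 E0.0887
G1 X11.87 Y7.43 E0.1181
G1 X12.08 Y6.98 E0.1243
G1 X12.39 Y7.15 E0.1287
G1 X12.29 Y7.58 E0.1342
G1 X11.63 Y9.03 E0.1541
G1 X10.71 Y10.32 E0.1738
G1 X9.55 Y11.40 E0.1936
G1 X8.21 Y12.24 E0.2133
G1 X6.72 Y12.80 E0.2332
G1 X5.16 Y13.05 E0.2529
G1 X4.53 Y13.03 E0.2607

At z = 6.12 mm: the cube (footprint 20.5×16.5) is included at this height; the cylinder at (2, 0.5): section is a regular 32-gon, circumradius r=12; the cylinder at (8.5, 12) is not intersected at this z (z outside [1.5, 5]); After the difference (first − rest): starting from the 20.5×16.5 cube, the r=12 cylinder at (2, 0.5) partially overlaps it — only the 143.16 mm² overlap (of its 449.49 mm²) is removed, clipping the outline — 1 connected region; the r=10 sphere at (6.5, 2) contributes a regular 32-gon of circumradius √(10²−5.88²) = 8.089; Keeping only the common overlap: the r=10 sphere at (6.5, 2) partially overlaps that combined region; clipping to the common part keeps 6.35 mm² — 1 connected region; (rotated 30° about Z; rotation is an isometry so areas/perimeters/island counts are preserved). The outline is a single polygon with 15 vertices. Extrusion per mm of travel: 0.25 × 0.12 / (π × 0.875²) = 0.012473. Accumulating E over each segment gives final E = 0.2607.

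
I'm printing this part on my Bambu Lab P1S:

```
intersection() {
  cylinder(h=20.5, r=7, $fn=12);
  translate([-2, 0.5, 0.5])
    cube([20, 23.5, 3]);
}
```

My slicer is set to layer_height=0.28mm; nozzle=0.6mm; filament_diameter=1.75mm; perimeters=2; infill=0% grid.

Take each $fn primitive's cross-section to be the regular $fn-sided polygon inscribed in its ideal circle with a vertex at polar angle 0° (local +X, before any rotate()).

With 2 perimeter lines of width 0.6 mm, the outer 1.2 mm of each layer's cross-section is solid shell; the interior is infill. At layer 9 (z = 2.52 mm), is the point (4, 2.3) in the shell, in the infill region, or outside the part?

At z = 2.52 mm: the cylinder: section is a regular 12-gon, circumradius r=7; the cube at (-2, 0.5) is present — its section is the full 20×23.5 rectangle; Keeping only the common overlap: the 20×23.5 cube at (-2, 0.5) partially overlaps the r=7 cylinder; clipping to the common part keeps 45.75 mm² — 1 connected region. Overall, the cross-section is a single solid region. The nearest boundary edge runs (6.87, 0.50)→(-2.00, 0.50); distance from the point to it = 1.80 mm. The point is inside the cross-section and 1.80 mm from the nearest boundary — more than the 1.2 mm shell width (2 × 0.6), so it's in the infill interior.

infill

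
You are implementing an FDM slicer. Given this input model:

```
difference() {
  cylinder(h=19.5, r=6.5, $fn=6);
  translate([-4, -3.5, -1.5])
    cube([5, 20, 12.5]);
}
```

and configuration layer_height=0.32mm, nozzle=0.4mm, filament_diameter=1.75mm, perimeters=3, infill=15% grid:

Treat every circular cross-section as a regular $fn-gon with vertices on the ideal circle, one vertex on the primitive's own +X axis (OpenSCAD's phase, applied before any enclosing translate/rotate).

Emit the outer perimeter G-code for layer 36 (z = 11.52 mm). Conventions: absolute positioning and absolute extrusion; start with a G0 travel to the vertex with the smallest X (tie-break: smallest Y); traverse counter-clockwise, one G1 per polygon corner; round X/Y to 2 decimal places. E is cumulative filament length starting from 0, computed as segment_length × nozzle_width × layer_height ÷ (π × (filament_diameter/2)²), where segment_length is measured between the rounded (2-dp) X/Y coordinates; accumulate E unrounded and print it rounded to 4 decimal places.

At z = 11.52 mm: the r=6.5 cylinder contributes a regular 6-gon of circumradius 6.5; the cube at (-4, -3.5) is absent (z outside [-1.5, 11]); Subtracting the remaining from the first: none of the subtracted shapes is present at this height, so the r=6.5 cylinder is unchanged — 1 connected region. The outline is a single polygon with 6 vertices. Extrusion per mm of travel: 0.4 × 0.32 / (π × 0.875²) = 0.053216. Accumulating E over each segment gives final E = 2.0756.

G0 X-6.50 Y0.00 Z11.52
G1 X-3.25 Y-5.63 E0.3459
G1 X3.25 Y-5.63 E0.6918
G1 X6.50 Y0.00 E1.0378
G1 X3.25 Y5.63 E1.3837
G1 X-3.25 Y5.63 E1.7296
G1 X-6.50 Y0.00 E2.0756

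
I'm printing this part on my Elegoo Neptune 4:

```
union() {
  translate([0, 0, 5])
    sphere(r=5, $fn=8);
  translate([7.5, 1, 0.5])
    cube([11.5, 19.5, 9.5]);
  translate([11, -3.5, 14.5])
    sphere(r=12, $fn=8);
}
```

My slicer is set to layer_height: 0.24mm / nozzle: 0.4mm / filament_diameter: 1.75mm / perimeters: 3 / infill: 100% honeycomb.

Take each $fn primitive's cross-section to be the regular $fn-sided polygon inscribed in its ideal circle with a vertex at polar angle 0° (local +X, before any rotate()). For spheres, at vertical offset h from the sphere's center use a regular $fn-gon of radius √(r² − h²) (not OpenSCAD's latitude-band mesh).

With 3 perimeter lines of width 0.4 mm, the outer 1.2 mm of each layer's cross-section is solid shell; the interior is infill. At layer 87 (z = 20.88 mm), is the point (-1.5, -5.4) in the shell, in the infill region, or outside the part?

At z = 20.88 mm: the sphere is absent (|z−center|=15.880 > r=5); the cube at (7.5, 1) is not intersected at this z (z outside [0.5, 10]); the sphere at (11, -3.5): section is a regular 8-gon, circumradius = √(r²−h²) = √(12²−6.38²) = 10.163; Combining (union): only the r=12 sphere at (11, -3.5) is present, so the union is just that shape — 1 connected region. Overall, the cross-section is a single solid region. The nearest boundary edge runs (0.84, -3.50)→(3.81, -10.69); distance from the point to it = 2.89 mm. The point is not inside any of the regions above, so it lies outside the cross-section (2.89 mm from the nearest boundary).

outside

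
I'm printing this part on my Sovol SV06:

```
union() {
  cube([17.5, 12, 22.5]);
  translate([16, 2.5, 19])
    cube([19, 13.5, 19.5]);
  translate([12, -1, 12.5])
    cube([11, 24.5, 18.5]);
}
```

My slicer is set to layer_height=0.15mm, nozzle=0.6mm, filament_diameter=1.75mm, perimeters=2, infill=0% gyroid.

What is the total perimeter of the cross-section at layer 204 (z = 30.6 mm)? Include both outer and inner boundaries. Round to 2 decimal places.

At z = 30.6 mm: the cube is absent (z outside [0, 22.5]); the cube at (16, 2.5) is present — its section is the full 19×13.5 rectangle (perimeter 65.00 mm); the 11×24.5 cube at (12, -1) contributes its full rectangle (perimeter 71.00 mm); Taking the union: the regions partially overlap (shared area 94.50 mm²), so the edge portions inside another operand are dropped and the merged outline is re-measured after clipping — boundary = 95.00 mm. Overall, the cross-section is a single solid region. Total boundary length (outer) = 95.00 mm.

95.00 mm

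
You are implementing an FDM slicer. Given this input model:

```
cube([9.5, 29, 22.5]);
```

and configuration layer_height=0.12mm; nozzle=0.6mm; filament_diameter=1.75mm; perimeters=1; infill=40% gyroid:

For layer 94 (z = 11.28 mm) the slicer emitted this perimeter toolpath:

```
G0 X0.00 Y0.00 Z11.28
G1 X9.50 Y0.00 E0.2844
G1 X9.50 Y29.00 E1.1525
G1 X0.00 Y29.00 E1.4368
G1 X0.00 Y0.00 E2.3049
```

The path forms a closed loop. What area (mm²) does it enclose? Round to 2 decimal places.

275.50 mm²

Apply the shoelace formula to the sequence of (X, Y) vertices; enclosed area = 275.50 mm².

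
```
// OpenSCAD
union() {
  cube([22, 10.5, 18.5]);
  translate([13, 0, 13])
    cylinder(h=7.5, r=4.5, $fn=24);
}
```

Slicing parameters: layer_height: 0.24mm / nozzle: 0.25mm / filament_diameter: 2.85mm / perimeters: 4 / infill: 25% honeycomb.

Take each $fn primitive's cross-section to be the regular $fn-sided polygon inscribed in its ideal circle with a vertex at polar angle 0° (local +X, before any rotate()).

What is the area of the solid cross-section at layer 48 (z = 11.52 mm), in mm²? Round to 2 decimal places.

231.00 mm²

At z = 11.52 mm: the cube (footprint 22×10.5) is included at this height (area 231.00 mm²); the cylinder at (13, 0) is not intersected at this z (z outside [13, 20.5]); Combining (union): only the 22×10.5 cube is present, so the union is just that shape — area = 231.00 mm². Overall, the cross-section is a single solid region. Net area = 231.00 mm².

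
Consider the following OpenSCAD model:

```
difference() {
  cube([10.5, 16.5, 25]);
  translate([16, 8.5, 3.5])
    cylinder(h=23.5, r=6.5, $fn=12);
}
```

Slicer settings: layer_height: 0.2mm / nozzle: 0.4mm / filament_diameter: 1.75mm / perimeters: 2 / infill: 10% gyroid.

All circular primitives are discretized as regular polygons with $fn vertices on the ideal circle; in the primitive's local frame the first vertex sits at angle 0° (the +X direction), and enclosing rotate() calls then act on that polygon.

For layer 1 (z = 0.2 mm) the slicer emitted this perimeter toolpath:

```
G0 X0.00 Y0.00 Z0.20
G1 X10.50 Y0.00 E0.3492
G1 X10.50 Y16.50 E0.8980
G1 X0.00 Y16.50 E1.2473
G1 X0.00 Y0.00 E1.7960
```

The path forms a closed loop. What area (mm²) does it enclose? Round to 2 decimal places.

173.25 mm²

Apply the shoelace formula to the sequence of (X, Y) vertices; enclosed area = 173.25 mm².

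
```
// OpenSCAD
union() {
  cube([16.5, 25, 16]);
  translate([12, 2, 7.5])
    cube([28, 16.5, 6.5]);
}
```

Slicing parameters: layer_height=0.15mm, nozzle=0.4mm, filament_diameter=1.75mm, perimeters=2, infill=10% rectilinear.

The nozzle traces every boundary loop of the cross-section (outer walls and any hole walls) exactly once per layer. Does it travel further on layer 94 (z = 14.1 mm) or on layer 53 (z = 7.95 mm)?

Layer 94 (z = 14.1): the cube is present — its section is the full 16.5×25 rectangle (perimeter 83.00 mm); the cube at (12, 2) is absent (z outside [7.5, 14]); Taking the union: only the 16.5×25 cube is present, so the union is just that shape — boundary = 83.00 mm. So its perimeter = 83.00 mm. Layer 53 (z = 7.95): the cube (footprint 16.5×25) is included at this height (perimeter 83.00 mm); the cube at (12, 2) (footprint 28×16.5) is included at this height (perimeter 89.00 mm); Combining (union): the regions partially overlap (shared area 74.25 mm²), so the edge portions inside another operand are dropped and the merged outline is re-measured after clipping — boundary = 130.00 mm. So its perimeter = 130.00 mm. Layer 53 is larger (130.00 vs 83.00 mm).

layer 53 (z = 7.95 mm)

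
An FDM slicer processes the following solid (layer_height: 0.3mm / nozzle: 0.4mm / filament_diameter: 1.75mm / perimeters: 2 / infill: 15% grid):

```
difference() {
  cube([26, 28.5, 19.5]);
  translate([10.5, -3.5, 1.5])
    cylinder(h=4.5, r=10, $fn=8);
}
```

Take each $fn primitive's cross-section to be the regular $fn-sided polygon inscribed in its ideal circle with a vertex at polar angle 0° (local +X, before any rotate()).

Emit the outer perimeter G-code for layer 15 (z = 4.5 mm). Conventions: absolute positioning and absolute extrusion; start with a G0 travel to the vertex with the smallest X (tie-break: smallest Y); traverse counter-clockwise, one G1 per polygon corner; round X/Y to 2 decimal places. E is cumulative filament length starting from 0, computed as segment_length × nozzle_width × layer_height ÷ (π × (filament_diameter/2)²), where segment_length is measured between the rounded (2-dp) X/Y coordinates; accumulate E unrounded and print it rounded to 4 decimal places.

At z = 4.5 mm: the cube (footprint 26×28.5) is included at this height; the r=10 cylinder at (10.5, -3.5) contributes a regular 8-gon of circumradius 10; Subtracting the remaining from the first: starting from the 26×28.5 cube, the r=10 cylinder at (10.5, -3.5) partially overlaps it — only the 76.50 mm² overlap (of its 282.84 mm²) is removed, clipping the outline — 1 connected region. The outline is a single polygon with 9 vertices. Extrusion per mm of travel: 0.4 × 0.3 / (π × 0.875²) = 0.049890. Accumulating E over each segment gives final E = 5.7342.

G0 X0.00 Y0.00 Z4.50
G1 X1.95 Y0.00 E0.0973
G1 X3.43 Y3.57 E0.2901
G1 X10.50 Y6.50 E0.6719
G1 X17.57 Y3.57 E1.0537
G1 X19.05 Y0.00 E1.2465
G1 X26.00 Y0.00 E1.5933
G1 X26.00 Y28.50 E3.0151
G1 X0.00 Y28.50 E4.3123
G1 X0.00 Y0.00 E5.7342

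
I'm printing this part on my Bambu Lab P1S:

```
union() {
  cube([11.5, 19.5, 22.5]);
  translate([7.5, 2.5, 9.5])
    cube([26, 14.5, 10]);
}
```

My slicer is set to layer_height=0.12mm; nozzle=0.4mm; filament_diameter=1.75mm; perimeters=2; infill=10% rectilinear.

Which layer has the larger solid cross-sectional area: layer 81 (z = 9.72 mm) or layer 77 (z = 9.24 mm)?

Layer 81 (z = 9.72): the 11.5×19.5 cube contributes its full rectangle (area 224.25 mm²); the cube at (7.5, 2.5) (footprint 26×14.5) is included at this height (area 377.00 mm²); Taking the union: the regions partially overlap — summed areas 601.25 mm² minus the doubly-counted overlap 58.00 mm² gives 543.25 mm² — area = 543.25 mm². So its area = 543.25 mm². Layer 77 (z = 9.24): the cube (footprint 11.5×19.5) is included at this height (area 224.25 mm²); the cube at (7.5, 2.5) does not reach this height (z outside [9.5, 19.5]); Merging all regions: only the 11.5×19.5 cube is present, so the union is just that shape — area = 224.25 mm². So its area = 224.25 mm². Layer 81 is larger (543.25 vs 224.25 mm²).

layer 81 (z = 9.72 mm)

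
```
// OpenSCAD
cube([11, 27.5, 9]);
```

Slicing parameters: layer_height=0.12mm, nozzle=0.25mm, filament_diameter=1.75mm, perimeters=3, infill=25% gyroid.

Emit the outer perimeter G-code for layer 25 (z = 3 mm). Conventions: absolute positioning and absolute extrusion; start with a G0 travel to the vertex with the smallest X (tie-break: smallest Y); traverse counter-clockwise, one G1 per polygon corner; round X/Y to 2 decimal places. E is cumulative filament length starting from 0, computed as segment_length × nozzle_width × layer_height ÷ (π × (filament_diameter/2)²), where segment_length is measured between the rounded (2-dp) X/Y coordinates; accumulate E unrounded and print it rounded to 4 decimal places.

At z = 3 mm: the cube (footprint 11×27.5) is included at this height. The outline is a single polygon with 4 vertices. Extrusion per mm of travel: 0.25 × 0.12 / (π × 0.875²) = 0.012473. Accumulating E over each segment gives final E = 0.9604.

G0 X0.00 Y0.00 Z3.00
G1 X11.00 Y0.00 E0.1372
G1 X11.00 Y27.50 E0.4802
G1 X0.00 Y27.50 E0.6174
G1 X0.00 Y0.00 E0.9604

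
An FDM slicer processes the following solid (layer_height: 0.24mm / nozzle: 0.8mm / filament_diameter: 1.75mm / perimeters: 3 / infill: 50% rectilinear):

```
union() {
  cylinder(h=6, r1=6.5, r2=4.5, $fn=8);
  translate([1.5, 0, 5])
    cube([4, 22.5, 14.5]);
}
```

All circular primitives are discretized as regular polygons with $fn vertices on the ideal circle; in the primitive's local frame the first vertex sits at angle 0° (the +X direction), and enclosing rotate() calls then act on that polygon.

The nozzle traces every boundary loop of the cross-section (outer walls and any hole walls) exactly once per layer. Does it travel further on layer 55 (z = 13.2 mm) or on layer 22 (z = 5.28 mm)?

Layer 55 (z = 13.2): the cone does not reach this height (z outside [0, 6]); the cube at (1.5, 0) is present — its section is the full 4×22.5 rectangle (perimeter 53.00 mm); Merging all regions: only the 4×22.5 cube at (1.5, 0) is present, so the union is just that shape — boundary = 53.00 mm. So its perimeter = 53.00 mm. Layer 22 (z = 5.28): the cone: at t=0.880 of its height the radius interpolates to r₁+(r₂−r₁)t = 4.740, giving a regular 8-gon of that circumradius (perimeter = 2·8·4.740·sin(180°/8) = 29.02 mm); the 4×22.5 cube at (1.5, 0) contributes its full rectangle (perimeter 53.00 mm); Taking the union: the regions partially overlap (shared area 9.24 mm²), so the edge portions inside another operand are dropped and the merged outline is re-measured after clipping — boundary = 69.03 mm. So its perimeter = 69.03 mm. Layer 22 is larger (69.03 vs 53.00 mm).

layer 22 (z = 5.28 mm)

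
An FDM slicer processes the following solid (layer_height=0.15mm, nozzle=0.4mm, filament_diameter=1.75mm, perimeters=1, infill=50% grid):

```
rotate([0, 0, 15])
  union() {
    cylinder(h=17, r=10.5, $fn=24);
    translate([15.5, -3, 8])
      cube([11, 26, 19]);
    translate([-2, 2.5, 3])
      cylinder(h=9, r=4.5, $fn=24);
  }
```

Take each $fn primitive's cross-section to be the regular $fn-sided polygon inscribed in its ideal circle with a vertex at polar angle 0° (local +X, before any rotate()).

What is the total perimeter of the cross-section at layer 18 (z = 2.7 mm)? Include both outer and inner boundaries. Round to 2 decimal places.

At z = 2.7 mm: the r=10.5 cylinder contributes a regular 24-gon of circumradius 10.5 (perimeter = 2·24·10.500·sin(180°/24) = 65.79 mm); the cube at (15.5, -3) is not intersected at this z (z outside [8, 27]); the cylinder at (-2, 2.5) does not reach this height (z outside [3, 12]); Taking the union: only the r=10.5 cylinder is present, so the union is just that shape — boundary = 65.79 mm; (whole slice rotated 15° about Z — lengths, areas and connectivity unchanged). Overall, the cross-section is a single solid region. Total boundary length (outer) = 65.79 mm.

65.79 mm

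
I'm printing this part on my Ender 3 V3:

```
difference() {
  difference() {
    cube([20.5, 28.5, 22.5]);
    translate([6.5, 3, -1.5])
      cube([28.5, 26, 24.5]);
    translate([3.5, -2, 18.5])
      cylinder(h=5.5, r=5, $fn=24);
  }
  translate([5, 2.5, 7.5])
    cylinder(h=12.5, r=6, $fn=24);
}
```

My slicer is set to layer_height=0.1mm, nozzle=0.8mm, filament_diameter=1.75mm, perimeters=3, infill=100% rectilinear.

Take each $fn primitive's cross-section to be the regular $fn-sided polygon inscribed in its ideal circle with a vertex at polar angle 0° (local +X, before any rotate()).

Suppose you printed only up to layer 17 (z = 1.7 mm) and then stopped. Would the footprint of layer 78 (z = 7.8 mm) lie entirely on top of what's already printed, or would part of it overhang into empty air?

Compare the two slices. At z = 1.7: the 20.5×28.5 cube contributes its full rectangle (area 584.25 mm²); the cube at (6.5, 3) (footprint 28.5×26) is included at this height (area 741.00 mm²); the cylinder at (3.5, -2) is absent (z outside [18.5, 24]); Subtracting the remaining from the first: starting from the 20.5×28.5 cube (584.25 mm²), the 28.5×26 cube at (6.5, 3) partially overlaps it — only the 357.00 mm² overlap (of its 741.00 mm²) is removed, clipping the outline — area = 227.25 mm²; the cylinder at (5, 2.5) is absent (z outside [7.5, 20]); Subtracting the remaining from the first: none of the subtracted shapes is present at this height, so that combined region is unchanged — area = 227.25 mm². At z = 7.8: the 20.5×28.5 cube contributes its full rectangle (area 584.25 mm²); the cube at (6.5, 3) (footprint 28.5×26) is included at this height (area 741.00 mm²); the cylinder at (3.5, -2) is absent (z outside [18.5, 24]); Taking the first minus the rest: starting from the 20.5×28.5 cube (584.25 mm²), the 28.5×26 cube at (6.5, 3) partially overlaps it — only the 357.00 mm² overlap (of its 741.00 mm²) is removed, clipping the outline — area = 227.25 mm²; the cylinder at (5, 2.5): section is a regular 24-gon, circumradius r=6 (area = (24/2)·6.000²·sin(360°/24) = 111.81 mm²); Taking the first minus the rest: starting from that combined region (227.25 mm²), the r=6 cylinder at (5, 2.5) partially overlaps it — only the 63.86 mm² overlap (of its 111.81 mm²) is removed, clipping the outline — area = 163.39 mm². Checking containment: the cross-section at z = 7.8 is a subset of the cross-section at z = 1.7.

entirely on top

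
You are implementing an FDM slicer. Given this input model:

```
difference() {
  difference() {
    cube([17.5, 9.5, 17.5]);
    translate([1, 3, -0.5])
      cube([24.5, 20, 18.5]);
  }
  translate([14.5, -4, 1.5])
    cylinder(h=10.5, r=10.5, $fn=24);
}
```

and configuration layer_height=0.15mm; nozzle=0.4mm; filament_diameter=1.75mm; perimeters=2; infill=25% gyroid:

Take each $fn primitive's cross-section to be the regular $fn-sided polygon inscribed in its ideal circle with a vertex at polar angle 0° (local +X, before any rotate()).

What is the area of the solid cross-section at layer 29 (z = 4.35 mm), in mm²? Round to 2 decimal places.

At z = 4.35 mm: the 17.5×9.5 cube contributes its full rectangle (area 166.25 mm²); the cube at (1, 3) is present — its section is the full 24.5×20 rectangle (area 490.00 mm²); After the difference (first − rest): starting from the 17.5×9.5 cube (166.25 mm²), the 24.5×20 cube at (1, 3) partially overlaps it — only the 107.25 mm² overlap (of its 490.00 mm²) is removed, clipping the outline — area = 59.00 mm²; the cylinder at (14.5, -4): section is a regular 24-gon, circumradius r=10.5 (area = (24/2)·10.500²·sin(360°/24) = 342.42 mm²); Subtracting the remaining from the first: starting from that combined region (59.00 mm²), the r=10.5 cylinder at (14.5, -4) partially overlaps it — only the 35.43 mm² overlap (of its 342.42 mm²) is removed, clipping the outline — area = 23.57 mm². Overall, the cross-section is a single solid region. Net area = 23.57 mm².

23.57 mm²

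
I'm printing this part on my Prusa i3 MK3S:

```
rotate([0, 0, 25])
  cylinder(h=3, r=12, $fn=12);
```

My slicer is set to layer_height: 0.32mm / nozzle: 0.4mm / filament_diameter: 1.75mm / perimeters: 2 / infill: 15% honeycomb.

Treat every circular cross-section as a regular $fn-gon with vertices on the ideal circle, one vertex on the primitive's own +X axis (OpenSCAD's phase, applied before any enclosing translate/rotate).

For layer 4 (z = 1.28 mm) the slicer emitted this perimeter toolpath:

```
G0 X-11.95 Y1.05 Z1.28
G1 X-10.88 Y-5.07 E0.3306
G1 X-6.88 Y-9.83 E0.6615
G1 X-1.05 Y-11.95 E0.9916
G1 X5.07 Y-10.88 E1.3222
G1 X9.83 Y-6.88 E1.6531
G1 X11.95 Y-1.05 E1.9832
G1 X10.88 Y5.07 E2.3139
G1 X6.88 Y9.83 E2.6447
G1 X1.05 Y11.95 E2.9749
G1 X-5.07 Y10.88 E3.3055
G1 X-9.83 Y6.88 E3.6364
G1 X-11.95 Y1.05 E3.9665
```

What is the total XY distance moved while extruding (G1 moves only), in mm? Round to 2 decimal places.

74.54 mm

Sum the Euclidean lengths of each G1 segment: total = 74.54 mm.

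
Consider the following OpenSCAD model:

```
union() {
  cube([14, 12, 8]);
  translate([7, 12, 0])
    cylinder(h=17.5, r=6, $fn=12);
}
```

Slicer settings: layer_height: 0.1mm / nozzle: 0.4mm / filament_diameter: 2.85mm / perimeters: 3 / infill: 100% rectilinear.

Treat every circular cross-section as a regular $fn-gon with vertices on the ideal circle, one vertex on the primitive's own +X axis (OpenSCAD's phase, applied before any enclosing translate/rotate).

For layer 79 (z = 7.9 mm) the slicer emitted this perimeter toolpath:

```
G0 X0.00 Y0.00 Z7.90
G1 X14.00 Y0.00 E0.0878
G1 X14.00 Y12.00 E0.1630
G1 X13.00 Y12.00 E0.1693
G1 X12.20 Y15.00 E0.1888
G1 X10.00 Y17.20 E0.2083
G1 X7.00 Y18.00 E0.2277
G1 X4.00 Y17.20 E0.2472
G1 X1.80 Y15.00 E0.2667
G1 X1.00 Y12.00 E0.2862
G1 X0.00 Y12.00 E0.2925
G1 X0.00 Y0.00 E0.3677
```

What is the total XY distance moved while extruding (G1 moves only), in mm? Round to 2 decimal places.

Sum the Euclidean lengths of each G1 segment: total = 58.64 mm.

58.64 mm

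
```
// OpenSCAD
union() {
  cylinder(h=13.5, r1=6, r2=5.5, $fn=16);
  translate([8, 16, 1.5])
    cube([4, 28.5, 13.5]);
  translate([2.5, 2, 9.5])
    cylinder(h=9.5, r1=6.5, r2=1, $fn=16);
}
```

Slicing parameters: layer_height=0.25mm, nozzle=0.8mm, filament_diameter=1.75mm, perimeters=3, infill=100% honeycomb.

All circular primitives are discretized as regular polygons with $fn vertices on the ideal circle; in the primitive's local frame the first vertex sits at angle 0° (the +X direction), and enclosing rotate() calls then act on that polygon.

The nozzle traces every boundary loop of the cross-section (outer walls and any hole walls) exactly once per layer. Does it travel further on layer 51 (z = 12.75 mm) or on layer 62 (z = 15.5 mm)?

layer 51 (z = 12.75 mm)

Layer 51 (z = 12.75): the cone: at t=0.944 of its height the radius interpolates to r₁+(r₂−r₁)t = 5.528, giving a regular 16-gon of that circumradius (perimeter = 2·16·5.528·sin(180°/16) = 34.51 mm); the cube at (8, 16) (footprint 4×28.5) is included at this height (perimeter 65.00 mm); the cone at (2.5, 2) contributes a regular 16-gon of circumradius 4.618 (interpolated between r1=6.5 and r2=1 at t=0.342) (perimeter = 2·16·4.618·sin(180°/16) = 28.83 mm); Combining (union): the regions partially overlap (shared area 46.58 mm²), so the edge portions inside another operand are dropped and the merged outline is re-measured after clipping — boundary = 103.48 mm. So its perimeter = 103.48 mm. Layer 62 (z = 15.5): the cone is absent (z outside [0, 13.5]); the cube at (8, 16) is not intersected at this z (z outside [1.5, 15]); the cone at (2.5, 2) contributes a regular 16-gon of circumradius 3.026 (interpolated between r1=6.5 and r2=1 at t=0.632) (perimeter = 2·16·3.026·sin(180°/16) = 18.89 mm); Combining (union): only the cone at (2.5, 2) is present, so the union is just that shape — boundary = 18.89 mm. So its perimeter = 18.89 mm. Layer 51 is larger (103.48 vs 18.89 mm).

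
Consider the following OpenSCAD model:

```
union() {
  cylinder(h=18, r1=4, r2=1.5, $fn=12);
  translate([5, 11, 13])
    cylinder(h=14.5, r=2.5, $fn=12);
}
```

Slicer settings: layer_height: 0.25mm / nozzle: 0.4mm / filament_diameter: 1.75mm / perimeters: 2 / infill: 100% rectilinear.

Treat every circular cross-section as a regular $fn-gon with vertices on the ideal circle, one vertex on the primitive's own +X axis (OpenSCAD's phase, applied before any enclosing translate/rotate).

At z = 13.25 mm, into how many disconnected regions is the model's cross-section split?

2

At z = 13.25 mm: the cone: at t=0.736 of its height the radius interpolates to r₁+(r₂−r₁)t = 2.160, giving a regular 12-gon of that circumradius; the r=2.5 cylinder at (5, 11) contributes a regular 12-gon of circumradius 2.5; Taking the union: the 2 present regions are separate (no shared area or edge), so areas and boundary lengths simply add and each stays a separate island — 2 connected regions. The result has 2 disconnected regions.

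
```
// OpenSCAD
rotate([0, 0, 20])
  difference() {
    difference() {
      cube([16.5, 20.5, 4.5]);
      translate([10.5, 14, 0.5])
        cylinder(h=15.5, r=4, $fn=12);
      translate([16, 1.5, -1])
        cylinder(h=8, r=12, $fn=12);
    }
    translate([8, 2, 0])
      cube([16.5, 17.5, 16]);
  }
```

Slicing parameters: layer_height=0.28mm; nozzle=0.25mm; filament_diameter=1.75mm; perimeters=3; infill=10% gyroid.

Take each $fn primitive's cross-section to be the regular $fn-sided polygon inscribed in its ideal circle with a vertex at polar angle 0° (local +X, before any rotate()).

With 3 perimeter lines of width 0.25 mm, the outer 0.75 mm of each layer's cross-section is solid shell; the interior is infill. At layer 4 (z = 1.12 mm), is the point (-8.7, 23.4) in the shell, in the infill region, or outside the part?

At z = 1.12 mm: the cube (footprint 16.5×20.5) is included at this height; the cylinder at (10.5, 14): section is a regular 12-gon, circumradius r=4; the cylinder at (16, 1.5): section is a regular 12-gon, circumradius r=12; Subtracting the remaining from the first: starting from the 16.5×20.5 cube, the r=4 cylinder at (10.5, 14) lies wholly inside it (removes its full 48.00 mm² and its 24.85 mm outline becomes a hole wall); the r=12 cylinder at (16, 1.5) partially overlaps it — only the 123.88 mm² overlap (of its 432.00 mm²) is removed, clipping the outline — 1 connected region; the cube at (8, 2) is present — its section is the full 16.5×17.5 rectangle; Subtracting the remaining from the first: starting from that combined region, the 16.5×17.5 cube at (8, 2) partially overlaps it — only the 27.46 mm² overlap (of its 288.75 mm²) is removed, clipping the outline — 1 connected region; (whole slice rotated 20° about Z — lengths, areas and connectivity unchanged). Overall, the cross-section is a single solid region. Undo the 20° rotation: the query point maps to (-0.172, 24.964) in the un-rotated model frame. The nearest boundary edge runs (0.00, 20.50)→(16.50, 20.50); distance from the point to it = 4.47 mm. The point is not inside any of the regions above, so it lies outside the cross-section (4.47 mm from the nearest boundary).

outside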